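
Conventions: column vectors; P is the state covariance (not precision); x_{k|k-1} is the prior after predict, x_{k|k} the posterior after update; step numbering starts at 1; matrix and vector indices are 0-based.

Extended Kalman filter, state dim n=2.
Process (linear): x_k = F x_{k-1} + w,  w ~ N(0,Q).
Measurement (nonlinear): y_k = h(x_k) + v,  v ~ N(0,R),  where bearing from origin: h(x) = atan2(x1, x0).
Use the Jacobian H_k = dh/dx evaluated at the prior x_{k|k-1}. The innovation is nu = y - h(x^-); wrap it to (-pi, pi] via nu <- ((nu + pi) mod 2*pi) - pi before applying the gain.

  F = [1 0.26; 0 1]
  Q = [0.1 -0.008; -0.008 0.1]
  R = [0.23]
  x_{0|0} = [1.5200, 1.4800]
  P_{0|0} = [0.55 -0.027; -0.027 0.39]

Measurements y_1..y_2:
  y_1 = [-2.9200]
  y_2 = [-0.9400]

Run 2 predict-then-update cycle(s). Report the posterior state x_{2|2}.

step 1: x^-=[1.9048, 1.4800]  P^-=[0.6623 0.0664; 0.0664 0.4900]  H_jac=[-0.2544 0.3274]  S=[0.3143]  K=[-0.4668; 0.4566]  nu=[2.7026]  x^+=[0.6431, 2.7141]  P^+=[0.5938 0.1334; 0.1334 0.4245]
step 2: x^-=[1.3488, 2.7141]  P^-=[0.7919 0.2358; 0.2358 0.5245]  H_jac=[-0.2955 0.1468]  S=[0.2900]  K=[-0.6875; 0.0253]  nu=[-2.0496]  x^+=[2.7579, 2.6621]  P^+=[0.6548 0.2408; 0.2408 0.5243]

x_post = [2.7579, 2.6621]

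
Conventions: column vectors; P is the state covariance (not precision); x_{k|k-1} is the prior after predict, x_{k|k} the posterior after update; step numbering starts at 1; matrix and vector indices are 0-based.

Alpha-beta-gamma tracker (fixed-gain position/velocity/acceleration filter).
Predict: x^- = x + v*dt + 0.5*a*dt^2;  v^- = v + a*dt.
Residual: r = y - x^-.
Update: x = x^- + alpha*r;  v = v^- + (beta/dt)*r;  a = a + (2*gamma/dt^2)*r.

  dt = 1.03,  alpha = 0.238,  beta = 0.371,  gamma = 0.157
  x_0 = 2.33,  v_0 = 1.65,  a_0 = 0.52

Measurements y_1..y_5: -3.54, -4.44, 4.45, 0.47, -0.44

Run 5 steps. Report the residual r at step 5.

resid = 5.0969

step 1: x_pred=4.3053  r=-7.8453  x^+=2.4381  v^+=-0.6402  a^+=-1.8020
step 2: x_pred=0.8228  r=-5.2628  x^+=-0.4297  v^+=-4.3920  a^+=-3.3597
step 3: x_pred=-6.7356  r=11.1856  x^+=-4.0734  v^+=-3.8234  a^+=-0.0490
step 4: x_pred=-8.0376  r=8.5076  x^+=-6.0128  v^+=-0.8096  a^+=2.4690
step 5: x_pred=-5.5369  r=5.0969  x^+=-4.3239  v^+=3.5694  a^+=3.9776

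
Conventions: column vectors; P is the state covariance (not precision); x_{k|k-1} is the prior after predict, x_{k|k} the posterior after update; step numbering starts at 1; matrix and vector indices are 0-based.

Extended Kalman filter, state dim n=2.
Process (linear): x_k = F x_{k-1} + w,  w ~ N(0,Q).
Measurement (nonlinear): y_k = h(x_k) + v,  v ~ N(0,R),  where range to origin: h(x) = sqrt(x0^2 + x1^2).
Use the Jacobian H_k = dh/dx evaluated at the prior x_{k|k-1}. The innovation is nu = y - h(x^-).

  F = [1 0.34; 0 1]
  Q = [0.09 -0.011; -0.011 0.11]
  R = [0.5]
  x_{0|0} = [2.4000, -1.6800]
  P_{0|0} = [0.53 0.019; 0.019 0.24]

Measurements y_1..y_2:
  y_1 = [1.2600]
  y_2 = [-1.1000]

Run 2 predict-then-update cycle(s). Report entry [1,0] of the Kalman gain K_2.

step 1: x^-=[1.8288, -1.6800]  P^-=[0.6607 0.0896; 0.0896 0.3500]  H_jac=[0.7364 -0.6765]  S=[0.9292]  K=[0.4584; -0.1838]  nu=[-1.2233]  x^+=[1.2681, -1.4551]  P^+=[0.4654 0.1679; 0.1679 0.3186]
step 2: x^-=[0.7733, -1.4551]  P^-=[0.7064 0.2652; 0.2652 0.4286]  H_jac=[0.4693 -0.8830]  S=[0.7700]  K=[0.1264; -0.3299]  nu=[-2.7479]  x^+=[0.4260, -0.5486]  P^+=[0.6941 0.2973; 0.2973 0.3448]

K[1,0] = -0.3299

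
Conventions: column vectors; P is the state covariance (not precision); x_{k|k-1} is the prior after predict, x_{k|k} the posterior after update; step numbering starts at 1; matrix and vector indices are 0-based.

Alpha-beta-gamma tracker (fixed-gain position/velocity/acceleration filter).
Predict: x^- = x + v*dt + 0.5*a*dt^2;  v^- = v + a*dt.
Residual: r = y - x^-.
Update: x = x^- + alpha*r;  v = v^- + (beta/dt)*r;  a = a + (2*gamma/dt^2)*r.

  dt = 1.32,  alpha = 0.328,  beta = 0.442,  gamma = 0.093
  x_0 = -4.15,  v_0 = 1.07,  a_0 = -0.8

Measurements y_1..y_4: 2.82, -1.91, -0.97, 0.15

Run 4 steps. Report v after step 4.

step 1: x_pred=-3.4346  r=6.2546  x^+=-1.3831  v^+=2.1083  a^+=-0.1323
step 2: x_pred=1.2846  r=-3.1946  x^+=0.2368  v^+=0.8639  a^+=-0.4734
step 3: x_pred=0.9648  r=-1.9348  x^+=0.3302  v^+=-0.4088  a^+=-0.6799
step 4: x_pred=-0.8017  r=0.9517  x^+=-0.4895  v^+=-0.9875  a^+=-0.5783

v_post = -0.9875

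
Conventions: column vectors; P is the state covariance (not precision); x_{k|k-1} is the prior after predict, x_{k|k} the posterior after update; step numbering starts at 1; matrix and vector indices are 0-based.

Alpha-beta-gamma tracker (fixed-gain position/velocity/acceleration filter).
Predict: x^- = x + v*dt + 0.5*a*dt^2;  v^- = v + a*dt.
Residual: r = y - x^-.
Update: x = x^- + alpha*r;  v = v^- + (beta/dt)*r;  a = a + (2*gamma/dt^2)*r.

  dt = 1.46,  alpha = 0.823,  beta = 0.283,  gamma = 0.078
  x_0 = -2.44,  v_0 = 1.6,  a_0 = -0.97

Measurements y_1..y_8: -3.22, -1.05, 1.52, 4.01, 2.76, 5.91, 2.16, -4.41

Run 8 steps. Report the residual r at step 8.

step 1: x_pred=-1.1378  r=-2.0822  x^+=-2.8515  v^+=-0.2198  a^+=-1.1224
step 2: x_pred=-4.3686  r=3.3186  x^+=-1.6374  v^+=-1.2152  a^+=-0.8795
step 3: x_pred=-4.3490  r=5.8690  x^+=0.4812  v^+=-1.3617  a^+=-0.4500
step 4: x_pred=-1.9865  r=5.9965  x^+=2.9486  v^+=-0.8563  a^+=-0.0111
step 5: x_pred=1.6865  r=1.0735  x^+=2.5700  v^+=-0.6645  a^+=0.0674
step 6: x_pred=1.6716  r=4.2384  x^+=5.1598  v^+=0.2554  a^+=0.3776
step 7: x_pred=5.9352  r=-3.7752  x^+=2.8282  v^+=0.0750  a^+=0.1013
step 8: x_pred=3.0457  r=-7.4557  x^+=-3.0903  v^+=-1.2223  a^+=-0.4443

resid = -7.4557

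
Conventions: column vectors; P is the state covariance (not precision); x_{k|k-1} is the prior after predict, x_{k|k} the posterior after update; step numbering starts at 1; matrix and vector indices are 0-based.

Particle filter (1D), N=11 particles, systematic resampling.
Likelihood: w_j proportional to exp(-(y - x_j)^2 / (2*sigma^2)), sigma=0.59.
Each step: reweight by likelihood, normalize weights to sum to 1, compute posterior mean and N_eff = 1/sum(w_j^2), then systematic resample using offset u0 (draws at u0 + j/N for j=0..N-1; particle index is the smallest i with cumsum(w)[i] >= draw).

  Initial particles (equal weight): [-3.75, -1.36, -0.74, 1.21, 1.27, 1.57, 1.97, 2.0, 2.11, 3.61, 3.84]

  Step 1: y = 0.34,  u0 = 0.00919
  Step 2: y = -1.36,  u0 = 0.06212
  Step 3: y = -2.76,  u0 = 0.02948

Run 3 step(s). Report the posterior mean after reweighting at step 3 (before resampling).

post_mean = -1.3265

step 1: w=[0.0000, 0.0158, 0.1882, 0.3389, 0.2902, 0.1144, 0.0221, 0.0192, 0.0112, 0.0000, 0.0000]  mean=0.9030  Neff=4.0193  idx=[1, 2, 2, 3, 3, 3, 4, 4, 4, 4, 5]
step 2: w=[0.4647, 0.2675, 0.2675, 0.0000, 0.0000, 0.0000, 0.0000, 0.0000, 0.0000, 0.0000, 0.0000]  mean=-1.0277  Neff=2.7846  idx=[0, 0, 0, 0, 0, 1, 1, 1, 2, 2, 2]
step 3: w=[0.1892, 0.1892, 0.1892, 0.1892, 0.1892, 0.0090, 0.0090, 0.0090, 0.0090, 0.0090, 0.0090]  mean=-1.3265  Neff=5.5719  idx=[0, 0, 1, 1, 2, 2, 3, 3, 3, 4, 4]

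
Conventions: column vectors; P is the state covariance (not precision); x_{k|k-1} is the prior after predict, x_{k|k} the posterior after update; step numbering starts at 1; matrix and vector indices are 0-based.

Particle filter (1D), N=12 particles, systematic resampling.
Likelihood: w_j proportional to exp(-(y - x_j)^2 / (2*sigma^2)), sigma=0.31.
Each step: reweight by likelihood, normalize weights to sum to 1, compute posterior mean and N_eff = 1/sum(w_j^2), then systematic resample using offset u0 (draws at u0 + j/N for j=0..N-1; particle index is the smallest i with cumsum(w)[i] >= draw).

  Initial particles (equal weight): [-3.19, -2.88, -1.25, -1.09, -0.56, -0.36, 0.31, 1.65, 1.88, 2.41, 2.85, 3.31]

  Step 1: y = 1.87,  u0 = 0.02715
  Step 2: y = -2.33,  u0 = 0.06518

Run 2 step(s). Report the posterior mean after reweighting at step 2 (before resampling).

post_mean = 1.6500

step 1: w=[0.0000, 0.0000, 0.0000, 0.0000, 0.0000, 0.0000, 0.0000, 0.3881, 0.4990, 0.1095, 0.0034, 0.0000]  mean=1.8521  Neff=2.4294  idx=[7, 7, 7, 7, 7, 8, 8, 8, 8, 8, 8, 9]
step 2: w=[0.2000, 0.2000, 0.2000, 0.2000, 0.2000, 0.0000, 0.0000, 0.0000, 0.0000, 0.0000, 0.0000, 0.0000]  mean=1.6500  Neff=5.0007  idx=[0, 0, 1, 1, 1, 2, 2, 3, 3, 4, 4, 4]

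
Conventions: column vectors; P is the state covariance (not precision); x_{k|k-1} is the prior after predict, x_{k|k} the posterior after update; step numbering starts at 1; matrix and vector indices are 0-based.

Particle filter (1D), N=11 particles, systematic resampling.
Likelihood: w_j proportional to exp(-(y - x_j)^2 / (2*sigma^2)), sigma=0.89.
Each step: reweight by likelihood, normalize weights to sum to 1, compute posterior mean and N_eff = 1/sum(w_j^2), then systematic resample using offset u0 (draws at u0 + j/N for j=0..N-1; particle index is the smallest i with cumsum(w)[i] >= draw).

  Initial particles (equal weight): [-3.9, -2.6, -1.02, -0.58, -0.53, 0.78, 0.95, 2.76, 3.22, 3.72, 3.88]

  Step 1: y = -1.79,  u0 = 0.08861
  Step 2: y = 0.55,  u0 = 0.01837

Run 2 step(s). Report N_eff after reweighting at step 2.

N_eff = 6.0182

step 1: w=[0.0274, 0.3008, 0.3131, 0.1806, 0.1671, 0.0070, 0.0040, 0.0000, 0.0000, 0.0000, 0.0000]  mean=-1.3923  Neff=4.0023  idx=[1, 1, 1, 2, 2, 2, 2, 3, 3, 4, 6]
step 2: w=[0.0006, 0.0006, 0.0006, 0.0675, 0.0675, 0.0675, 0.0675, 0.1429, 0.1429, 0.1532, 0.2892]  mean=-0.2524  Neff=6.0182  idx=[3, 4, 5, 7, 7, 8, 9, 9, 10, 10, 10]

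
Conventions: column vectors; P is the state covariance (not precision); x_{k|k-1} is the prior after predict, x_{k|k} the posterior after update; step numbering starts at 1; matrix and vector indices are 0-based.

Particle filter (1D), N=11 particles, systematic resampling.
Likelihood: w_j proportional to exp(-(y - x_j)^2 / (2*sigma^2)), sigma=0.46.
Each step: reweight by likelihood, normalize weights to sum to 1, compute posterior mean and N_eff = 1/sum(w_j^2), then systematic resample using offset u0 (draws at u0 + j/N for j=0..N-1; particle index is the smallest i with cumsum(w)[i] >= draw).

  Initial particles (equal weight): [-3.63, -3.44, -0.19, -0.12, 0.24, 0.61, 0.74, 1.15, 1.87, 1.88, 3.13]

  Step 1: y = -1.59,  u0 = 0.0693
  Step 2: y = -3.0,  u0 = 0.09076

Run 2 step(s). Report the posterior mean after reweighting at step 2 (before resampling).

step 1: w=[0.0032, 0.0186, 0.5889, 0.3663, 0.0221, 0.0007, 0.0002, 0.0000, 0.0000, 0.0000, 0.0000]  mean=-0.2257  Neff=2.0753  idx=[2, 2, 2, 2, 2, 2, 3, 3, 3, 3, 4]
step 2: w=[0.1322, 0.1322, 0.1322, 0.1322, 0.1322, 0.1322, 0.0516, 0.0516, 0.0516, 0.0516, 0.0003]  mean=-0.1754  Neff=8.6544  idx=[0, 1, 2, 2, 3, 4, 4, 5, 6, 8, 10]

post_mean = -0.1754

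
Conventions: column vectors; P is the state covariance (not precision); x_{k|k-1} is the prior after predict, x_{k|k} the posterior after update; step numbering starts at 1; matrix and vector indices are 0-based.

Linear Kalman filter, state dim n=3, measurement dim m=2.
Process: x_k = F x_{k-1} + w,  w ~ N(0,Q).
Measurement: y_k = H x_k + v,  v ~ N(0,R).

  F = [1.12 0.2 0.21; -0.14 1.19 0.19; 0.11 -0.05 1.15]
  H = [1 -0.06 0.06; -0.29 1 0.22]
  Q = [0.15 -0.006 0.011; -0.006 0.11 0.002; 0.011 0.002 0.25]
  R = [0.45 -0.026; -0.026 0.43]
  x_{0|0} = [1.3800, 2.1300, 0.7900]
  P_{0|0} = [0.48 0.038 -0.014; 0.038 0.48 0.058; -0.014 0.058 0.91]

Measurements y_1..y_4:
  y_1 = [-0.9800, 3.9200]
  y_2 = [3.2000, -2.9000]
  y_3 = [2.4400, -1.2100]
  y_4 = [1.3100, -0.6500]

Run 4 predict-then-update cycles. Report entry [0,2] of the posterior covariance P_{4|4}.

P_post[0,2] = 0.1430

step 1: x^-=[2.1375, 2.4916, 0.9538]  P^-=[0.8268 0.1330 0.2782; 0.1330 0.8463 0.2509; 0.2782 0.2509 1.4499]  S=[1.3006 -0.0940; -0.0940 1.4138]  K=[0.6431 0.0105; 0.1195 0.6183; 0.2956 0.3657]  nu=[-3.0252, 1.8384]  x^+=[0.2113, 3.2669, 0.7318]  P^+=[0.2899 0.0614 0.0479; 0.0614 0.3011 -0.0934; 0.0479 -0.0934 1.1675]
step 2: x^-=[1.0437, 3.9971, 0.7014]  P^-=[0.6194 0.1287 0.3658; 0.1287 0.5190 0.1095; 0.3658 0.1095 1.8204]  S=[1.1055 -0.0025; -0.0025 1.0161]  K=[0.5732 0.0305; 0.0954 0.4980; 0.4247 0.3986]  nu=[2.3540, -6.7487]  x^+=[2.1870, 0.8606, -0.9889]  P^+=[0.2553 0.0536 0.0849; 0.0536 0.2572 -0.1363; 0.0849 -0.1363 1.4604]
step 3: x^-=[2.4139, 0.5300, -0.9397]  P^-=[0.5974 0.1197 0.4722; 0.1197 0.4479 0.1121; 0.4722 0.1121 2.2217]  S=[1.0985 0.0259; 0.0259 0.9554]  K=[0.5622 0.0374; 0.0799 0.4562; 0.5340 0.4712]  nu=[0.1143, -0.8333]  x^+=[2.4469, 0.1590, -1.2713]  P^+=[0.2478 0.0473 0.1182; 0.0473 0.2402 -0.1474; 0.1182 -0.1474 1.6834]
step 4: x^-=[2.5054, -0.3948, -1.2007]  P^-=[0.6091 0.1205 0.5667; 0.1205 0.4271 0.1414; 0.5667 0.1414 2.5262]  S=[1.1222 0.0491; 0.0491 0.9506]  K=[0.5647 0.0429; 0.0728 0.4415; 0.6093 0.5291]  nu=[-1.1471, 0.7356]  x^+=[1.8892, -0.1536, -1.5105]  P^+=[0.2471 0.0440 0.1430; 0.0440 0.2327 -0.1455; 0.1430 -0.1455 1.8119]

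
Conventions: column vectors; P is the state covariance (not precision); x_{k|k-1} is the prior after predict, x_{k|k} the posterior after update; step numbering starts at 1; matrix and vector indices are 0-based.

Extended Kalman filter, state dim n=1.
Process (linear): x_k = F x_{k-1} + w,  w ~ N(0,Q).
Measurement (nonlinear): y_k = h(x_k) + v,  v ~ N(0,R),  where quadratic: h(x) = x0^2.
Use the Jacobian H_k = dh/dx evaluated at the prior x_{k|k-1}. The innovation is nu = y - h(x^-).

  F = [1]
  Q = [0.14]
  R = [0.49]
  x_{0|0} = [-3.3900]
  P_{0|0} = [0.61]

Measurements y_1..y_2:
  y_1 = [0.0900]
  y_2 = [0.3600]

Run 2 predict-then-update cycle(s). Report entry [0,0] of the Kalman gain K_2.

step 1: x^-=[-3.3900]  P^-=[0.7500]  H_jac=[-6.7800]  S=[34.9663]  K=[-0.1454]  nu=[-11.4021]  x^+=[-1.7318]  P^+=[0.0105]
step 2: x^-=[-1.7318]  P^-=[0.1505]  H_jac=[-3.4637]  S=[2.2957]  K=[-0.2271]  nu=[-2.6393]  x^+=[-1.1325]  P^+=[0.0321]

K[0,0] = -0.2271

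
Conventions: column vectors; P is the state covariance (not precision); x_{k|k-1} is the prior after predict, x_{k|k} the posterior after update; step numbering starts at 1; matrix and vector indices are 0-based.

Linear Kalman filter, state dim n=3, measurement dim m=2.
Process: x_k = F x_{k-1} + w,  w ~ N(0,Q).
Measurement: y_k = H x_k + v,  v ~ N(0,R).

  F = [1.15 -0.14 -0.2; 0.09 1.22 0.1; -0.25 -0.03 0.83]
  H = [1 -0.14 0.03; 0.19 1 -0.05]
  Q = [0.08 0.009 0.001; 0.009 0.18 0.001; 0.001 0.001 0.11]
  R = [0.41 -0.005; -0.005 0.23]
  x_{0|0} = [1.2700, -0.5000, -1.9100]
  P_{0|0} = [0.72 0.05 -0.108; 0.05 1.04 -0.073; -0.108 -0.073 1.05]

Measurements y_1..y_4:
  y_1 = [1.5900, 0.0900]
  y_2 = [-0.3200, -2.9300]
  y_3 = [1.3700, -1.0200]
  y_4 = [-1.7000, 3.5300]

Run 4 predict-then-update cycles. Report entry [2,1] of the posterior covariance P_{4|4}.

step 1: x^-=[1.9125, -0.6867, -1.8878]  P^-=[1.1241 -0.0372 -0.4763; -0.0372 1.7355 -0.0606; -0.4763 -0.0606 0.9285]  S=[1.5513 -0.0532; -0.0532 2.0094]  K=[0.7228 0.1187; -0.1524 0.8577; -0.2873 -0.1059]  nu=[-0.3620, 0.3189]  x^+=[1.6887, -0.3580, -1.8176]  P^+=[0.2944 -0.0390 -0.1348; -0.0390 0.2075 0.0418; -0.1348 0.0418 0.7812]
step 2: x^-=[2.3556, -0.4665, -1.9200]  P^-=[0.5815 -0.0896 -0.3525; -0.0896 0.4983 0.0991; -0.3525 0.0991 0.7200]  S=[1.0050 -0.0333; -0.0333 0.7138]  K=[0.5832 0.0811; -0.1337 0.6610; -0.3438 -0.0215]  nu=[-2.6834, -3.0070]  x^+=[0.5466, -2.0954, -0.9329]  P^+=[0.2381 -0.0370 -0.1511; -0.0370 0.1625 0.0555; -0.1511 0.0555 0.6014]
step 3: x^-=[1.1086, -2.6005, -0.8481]  P^-=[0.5066 -0.0866 -0.3245; -0.0866 0.4325 0.0996; -0.3245 0.0996 0.5987]  S=[0.9296 -0.0365; -0.0365 0.6456]  K=[0.5504 0.0711; -0.1304 0.6294; -0.3450 -0.0071]  nu=[-0.0772, 1.3275]  x^+=[1.1605, -1.7549, -0.8309]  P^+=[0.2246 -0.0365 -0.1487; -0.0365 0.1550 0.0528; -0.1487 0.0528 0.4882]
step 4: x^-=[1.7464, -2.1197, -0.9271]  P^-=[0.4828 -0.0828 -0.2992; -0.0828 0.4196 0.0879; -0.2992 0.0879 0.5190]  S=[0.9059 -0.0369; -0.0369 0.6337]  K=[0.5386 0.0690; -0.1280 0.6229; -0.3271 -0.0110]  nu=[-3.7154, 5.2715]  x^+=[0.1094, 1.6391, 0.2302]  P^+=[0.2197 -0.0356 -0.1402; -0.0356 0.1530 0.0469; -0.1402 0.0469 0.4223]

P_post[2,1] = 0.0469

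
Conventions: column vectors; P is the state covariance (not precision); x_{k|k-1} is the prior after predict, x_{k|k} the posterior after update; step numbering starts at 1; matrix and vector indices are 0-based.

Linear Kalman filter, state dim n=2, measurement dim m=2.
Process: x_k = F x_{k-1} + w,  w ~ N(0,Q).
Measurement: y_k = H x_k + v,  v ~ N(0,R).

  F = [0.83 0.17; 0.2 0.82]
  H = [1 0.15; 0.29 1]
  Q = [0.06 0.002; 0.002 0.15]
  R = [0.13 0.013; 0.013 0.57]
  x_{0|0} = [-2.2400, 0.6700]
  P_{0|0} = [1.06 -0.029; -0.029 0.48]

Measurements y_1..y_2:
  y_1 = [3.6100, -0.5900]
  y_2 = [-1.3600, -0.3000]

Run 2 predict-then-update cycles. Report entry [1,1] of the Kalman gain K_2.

step 1: x^-=[-1.7453, 0.1014]  P^-=[0.7959 0.2241; 0.2241 0.5056]  S=[1.0045 0.5536; 0.5536 1.2726]  K=[0.8270 -0.0022; 0.0678 0.4189]  nu=[5.3401, -0.1853]  x^+=[2.6715, 0.3858]  P^+=[0.1109 -0.0227; -0.0227 0.2462]
step 2: x^-=[2.2829, 0.8506]  P^-=[0.1371 0.0385; 0.0385 0.3126]  S=[0.2857 0.1399; 0.1399 0.9164]  K=[0.4953 0.0098; 0.1362 0.3325]  nu=[-3.7705, -1.8127]  x^+=[0.3975, -0.2657]  P^+=[0.0656 -0.0070; -0.0070 0.1933]

K[1,1] = 0.3325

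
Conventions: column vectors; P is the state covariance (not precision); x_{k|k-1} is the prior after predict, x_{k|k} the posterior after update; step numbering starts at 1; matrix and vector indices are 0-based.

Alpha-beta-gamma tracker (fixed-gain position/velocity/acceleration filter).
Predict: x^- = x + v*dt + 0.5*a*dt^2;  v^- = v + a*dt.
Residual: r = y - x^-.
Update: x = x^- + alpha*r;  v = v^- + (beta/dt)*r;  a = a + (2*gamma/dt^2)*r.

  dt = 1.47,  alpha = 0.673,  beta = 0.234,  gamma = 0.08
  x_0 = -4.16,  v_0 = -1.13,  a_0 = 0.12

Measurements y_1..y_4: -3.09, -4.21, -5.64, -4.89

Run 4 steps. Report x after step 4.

x_post = -4.8065

step 1: x_pred=-5.6914  r=2.6014  x^+=-3.9407  v^+=-0.5395  a^+=0.3126
step 2: x_pred=-4.3960  r=0.1860  x^+=-4.2708  v^+=-0.0503  a^+=0.3264
step 3: x_pred=-3.9922  r=-1.6478  x^+=-5.1012  v^+=0.1671  a^+=0.2044
step 4: x_pred=-4.6346  r=-0.2554  x^+=-4.8065  v^+=0.4269  a^+=0.1855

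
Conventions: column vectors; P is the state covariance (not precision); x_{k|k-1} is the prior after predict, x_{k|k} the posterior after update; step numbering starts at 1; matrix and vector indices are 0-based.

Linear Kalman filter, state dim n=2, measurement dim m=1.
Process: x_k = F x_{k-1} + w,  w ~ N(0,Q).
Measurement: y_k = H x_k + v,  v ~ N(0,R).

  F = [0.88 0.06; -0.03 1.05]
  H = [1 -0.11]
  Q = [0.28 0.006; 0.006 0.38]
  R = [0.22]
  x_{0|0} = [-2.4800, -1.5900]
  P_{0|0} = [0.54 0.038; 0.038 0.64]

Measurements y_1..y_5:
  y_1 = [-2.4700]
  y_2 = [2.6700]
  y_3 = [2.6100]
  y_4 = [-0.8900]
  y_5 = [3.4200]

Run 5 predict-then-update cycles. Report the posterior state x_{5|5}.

x_post = [2.0101, -1.5758]

step 1: x^-=[-2.2778, -1.5951]  P^-=[0.7045 0.0671; 0.0671 1.0837]  S=[0.9228]  K=[0.7554; -0.0565]  nu=[-0.3677]  x^+=[-2.5555, -1.5743]  P^+=[0.1779 0.1065; 0.1065 1.0808]
step 2: x^-=[-2.3433, -1.5764]  P^-=[0.4329 0.1676; 0.1676 1.5650]  S=[0.6350]  K=[0.6527; -0.0072]  nu=[4.8399]  x^+=[0.8159, -1.6113]  P^+=[0.1624 0.1706; 0.1706 1.5649]
step 3: x^-=[0.6213, -1.7163]  P^-=[0.4294 0.2576; 0.2576 2.0948]  S=[0.6181]  K=[0.6489; 0.0440]  nu=[1.7999]  x^+=[1.7892, -1.6372]  P^+=[0.1691 0.2400; 0.2400 2.0936]
step 4: x^-=[1.4763, -1.7727]  P^-=[0.4439 0.3547; 0.3547 2.6732]  S=[0.6182]  K=[0.6549; 0.0981]  nu=[-2.5613]  x^+=[-0.2011, -2.0241]  P^+=[0.1787 0.3150; 0.3150 2.6672]
step 5: x^-=[-0.2984, -2.1193]  P^-=[0.4613 0.4598; 0.4598 3.3009]  S=[0.6201]  K=[0.6623; 0.1559]  nu=[3.4853]  x^+=[2.0101, -1.5758]  P^+=[0.1892 0.3958; 0.3958 3.2859]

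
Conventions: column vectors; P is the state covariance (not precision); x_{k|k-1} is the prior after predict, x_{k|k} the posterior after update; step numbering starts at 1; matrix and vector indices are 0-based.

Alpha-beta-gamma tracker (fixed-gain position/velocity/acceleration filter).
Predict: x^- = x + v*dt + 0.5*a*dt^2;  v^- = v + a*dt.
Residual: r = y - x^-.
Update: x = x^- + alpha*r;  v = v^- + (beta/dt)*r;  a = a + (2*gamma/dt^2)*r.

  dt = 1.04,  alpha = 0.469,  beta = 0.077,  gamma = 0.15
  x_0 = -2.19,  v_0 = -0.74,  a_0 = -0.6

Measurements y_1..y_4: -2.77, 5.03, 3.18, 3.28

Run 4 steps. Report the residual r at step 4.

step 1: x_pred=-3.2841  r=0.5141  x^+=-3.0430  v^+=-1.3259  a^+=-0.4574
step 2: x_pred=-4.6693  r=9.6993  x^+=-0.1203  v^+=-1.0835  a^+=2.2329
step 3: x_pred=-0.0397  r=3.2197  x^+=1.4704  v^+=1.4770  a^+=3.1259
step 4: x_pred=4.6969  r=-1.4169  x^+=4.0324  v^+=4.6230  a^+=2.7329

resid = -1.4169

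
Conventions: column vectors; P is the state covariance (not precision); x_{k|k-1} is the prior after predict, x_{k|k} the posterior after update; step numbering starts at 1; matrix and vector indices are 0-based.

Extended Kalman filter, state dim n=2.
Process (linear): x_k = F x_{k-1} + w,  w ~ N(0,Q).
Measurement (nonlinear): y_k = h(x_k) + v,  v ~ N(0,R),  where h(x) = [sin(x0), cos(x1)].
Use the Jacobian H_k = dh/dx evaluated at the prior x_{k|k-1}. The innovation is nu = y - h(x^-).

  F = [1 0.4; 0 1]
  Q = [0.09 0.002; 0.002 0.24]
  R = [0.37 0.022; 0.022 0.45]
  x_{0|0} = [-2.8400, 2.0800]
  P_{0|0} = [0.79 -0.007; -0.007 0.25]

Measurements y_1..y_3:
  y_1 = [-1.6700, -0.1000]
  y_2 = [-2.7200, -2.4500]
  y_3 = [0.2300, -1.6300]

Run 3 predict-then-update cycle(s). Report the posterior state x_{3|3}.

x_post = [-0.2709, 3.1748]

step 1: x^-=[-2.0080, 2.0800]  P^-=[0.9144 0.0950; 0.0950 0.4900]  H_jac=[-0.4234 0.0000; 0.0000 -0.8731]  S=[0.5339 0.0571; 0.0571 0.8236]  K=[-0.7197 -0.0508; -0.0199 -0.5181]  nu=[-0.7641, 0.3875]  x^+=[-1.4778, 1.8944]  P^+=[0.6315 0.0443; 0.0443 0.2675]
step 2: x^-=[-0.7200, 1.8944]  P^-=[0.7998 0.1533; 0.1533 0.5075]  H_jac=[0.7518 0.0000; 0.0000 -0.9481]  S=[0.8220 -0.0873; -0.0873 0.9062]  K=[0.7218 -0.0909; 0.0847 -0.5228]  nu=[-2.0606, -2.1320]  x^+=[-2.0136, 2.8345]  P^+=[0.3526 0.0264; 0.0264 0.2462]
step 3: x^-=[-0.8798, 2.8345]  P^-=[0.5031 0.1269; 0.1269 0.4862]  H_jac=[0.6373 0.0000; 0.0000 -0.3022]  S=[0.5743 -0.0024; -0.0024 0.4944]  K=[0.5579 -0.0748; 0.1395 -0.2965]  nu=[1.0006, -0.6768]  x^+=[-0.2709, 3.1748]  P^+=[0.3213 0.0708; 0.0708 0.4313]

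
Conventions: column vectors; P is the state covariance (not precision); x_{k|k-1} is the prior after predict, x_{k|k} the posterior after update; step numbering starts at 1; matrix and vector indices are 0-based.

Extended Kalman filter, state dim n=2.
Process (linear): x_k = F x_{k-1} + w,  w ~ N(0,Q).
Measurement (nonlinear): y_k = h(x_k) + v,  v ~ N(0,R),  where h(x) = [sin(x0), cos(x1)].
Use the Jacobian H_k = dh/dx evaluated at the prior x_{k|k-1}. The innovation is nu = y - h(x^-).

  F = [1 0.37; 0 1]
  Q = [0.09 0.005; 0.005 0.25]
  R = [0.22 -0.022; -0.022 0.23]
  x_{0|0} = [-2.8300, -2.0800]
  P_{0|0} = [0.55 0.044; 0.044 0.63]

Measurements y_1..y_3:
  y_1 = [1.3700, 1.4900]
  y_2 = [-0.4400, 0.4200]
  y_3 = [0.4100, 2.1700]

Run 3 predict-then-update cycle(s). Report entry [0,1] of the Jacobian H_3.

H_jac[0,1] = 0.0000

step 1: x^-=[-3.5996, -2.0800]  P^-=[0.7588 0.2821; 0.2821 0.8800]  H_jac=[-0.8969 0.0000; 0.0000 0.8731]  S=[0.8305 -0.2429; -0.2429 0.9009]  K=[-0.8029 0.0569; -0.0599 0.8367]  nu=[0.9278, 1.9775]  x^+=[-4.2320, -0.4810]  P^+=[0.1983 0.0352; 0.0352 0.2219]
step 2: x^-=[-4.4100, -0.4810]  P^-=[0.3448 0.1223; 0.1223 0.4719]  H_jac=[-0.2978 0.0000; 0.0000 0.4626]  S=[0.2506 -0.0389; -0.0389 0.3310]  K=[-0.3904 0.1252; -0.0439 0.6544]  nu=[-1.3946, -0.4666]  x^+=[-3.9240, -0.7250]  P^+=[0.2976 0.0808; 0.0808 0.3274]
step 3: x^-=[-4.1922, -0.7250]  P^-=[0.4922 0.2069; 0.2069 0.5774]  H_jac=[-0.4970 0.0000; 0.0000 0.6632]  S=[0.3416 -0.0902; -0.0902 0.4840]  K=[-0.6745 0.1578; -0.0969 0.7732]  nu=[-0.4577, 1.4215]  x^+=[-3.6591, 0.4185]  P^+=[0.3056 0.0771; 0.0771 0.2714]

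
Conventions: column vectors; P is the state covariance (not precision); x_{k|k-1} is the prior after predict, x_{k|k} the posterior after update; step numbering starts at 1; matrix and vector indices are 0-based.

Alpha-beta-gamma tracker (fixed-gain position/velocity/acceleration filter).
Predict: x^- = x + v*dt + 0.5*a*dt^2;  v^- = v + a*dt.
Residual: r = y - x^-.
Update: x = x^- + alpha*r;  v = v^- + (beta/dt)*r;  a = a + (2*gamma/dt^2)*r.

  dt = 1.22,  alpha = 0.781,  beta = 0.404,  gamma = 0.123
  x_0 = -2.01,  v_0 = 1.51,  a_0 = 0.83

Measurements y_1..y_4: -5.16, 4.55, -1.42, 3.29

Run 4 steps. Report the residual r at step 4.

step 1: x_pred=0.4499  r=-5.6099  x^+=-3.9314  v^+=0.6649  a^+=-0.0972
step 2: x_pred=-3.1926  r=7.7426  x^+=2.8544  v^+=3.1103  a^+=1.1825
step 3: x_pred=7.5289  r=-8.9489  x^+=0.5398  v^+=1.5895  a^+=-0.2966
step 4: x_pred=2.2583  r=1.0317  x^+=3.0641  v^+=1.5693  a^+=-0.1260

resid = 1.0317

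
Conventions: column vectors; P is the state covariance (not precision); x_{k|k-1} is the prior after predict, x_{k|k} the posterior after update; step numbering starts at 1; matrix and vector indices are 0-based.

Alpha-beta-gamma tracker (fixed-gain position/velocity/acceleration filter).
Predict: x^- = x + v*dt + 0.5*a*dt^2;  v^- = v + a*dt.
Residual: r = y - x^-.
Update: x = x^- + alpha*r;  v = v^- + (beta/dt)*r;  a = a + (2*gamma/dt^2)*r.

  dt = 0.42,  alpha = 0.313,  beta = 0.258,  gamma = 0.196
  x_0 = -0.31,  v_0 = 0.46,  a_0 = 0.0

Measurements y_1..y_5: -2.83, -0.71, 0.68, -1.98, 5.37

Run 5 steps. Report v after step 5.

step 1: x_pred=-0.1168  r=-2.7132  x^+=-0.9660  v^+=-1.2067  a^+=-6.0293
step 2: x_pred=-2.0046  r=1.2946  x^+=-1.5994  v^+=-2.9437  a^+=-3.1524
step 3: x_pred=-3.1138  r=3.7938  x^+=-1.9264  v^+=-1.9372  a^+=5.2783
step 4: x_pred=-2.2744  r=0.2944  x^+=-2.1823  v^+=0.4605  a^+=5.9326
step 5: x_pred=-1.4656  r=6.8356  x^+=0.6739  v^+=7.1512  a^+=21.1229

v_post = 7.1512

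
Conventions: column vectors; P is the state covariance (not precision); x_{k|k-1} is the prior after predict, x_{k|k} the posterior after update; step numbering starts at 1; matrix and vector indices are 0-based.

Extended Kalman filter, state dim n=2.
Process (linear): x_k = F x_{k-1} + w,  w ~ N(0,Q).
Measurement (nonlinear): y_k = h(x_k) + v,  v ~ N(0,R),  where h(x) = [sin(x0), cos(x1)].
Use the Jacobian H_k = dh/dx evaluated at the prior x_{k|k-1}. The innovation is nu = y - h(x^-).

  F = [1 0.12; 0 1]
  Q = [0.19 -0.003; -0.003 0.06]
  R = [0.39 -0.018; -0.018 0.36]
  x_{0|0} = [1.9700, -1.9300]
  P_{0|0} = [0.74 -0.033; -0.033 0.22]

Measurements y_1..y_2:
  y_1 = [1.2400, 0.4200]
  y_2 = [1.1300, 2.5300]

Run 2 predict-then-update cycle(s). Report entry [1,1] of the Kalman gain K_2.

step 1: x^-=[1.7384, -1.9300]  P^-=[0.9252 -0.0096; -0.0096 0.2800]  H_jac=[-0.1668 0.0000; 0.0000 0.9362]  S=[0.4157 -0.0165; -0.0165 0.6054]  K=[-0.3722 -0.0250; 0.0211 0.4336]  nu=[0.2540, 0.7715]  x^+=[1.6246, -1.5901]  P^+=[0.8676 -0.0025; -0.0025 0.1663]
step 2: x^-=[1.4337, -1.5901]  P^-=[1.0594 0.0145; 0.0145 0.2263]  H_jac=[0.1366 0.0000; 0.0000 0.9998]  S=[0.4098 -0.0160; -0.0160 0.5862]  K=[0.3546 0.0344; 0.0199 0.3865]  nu=[0.1394, 2.5493]  x^+=[1.5709, -0.6020]  P^+=[1.0076 0.0060; 0.0060 0.1388]

K[1,1] = 0.3865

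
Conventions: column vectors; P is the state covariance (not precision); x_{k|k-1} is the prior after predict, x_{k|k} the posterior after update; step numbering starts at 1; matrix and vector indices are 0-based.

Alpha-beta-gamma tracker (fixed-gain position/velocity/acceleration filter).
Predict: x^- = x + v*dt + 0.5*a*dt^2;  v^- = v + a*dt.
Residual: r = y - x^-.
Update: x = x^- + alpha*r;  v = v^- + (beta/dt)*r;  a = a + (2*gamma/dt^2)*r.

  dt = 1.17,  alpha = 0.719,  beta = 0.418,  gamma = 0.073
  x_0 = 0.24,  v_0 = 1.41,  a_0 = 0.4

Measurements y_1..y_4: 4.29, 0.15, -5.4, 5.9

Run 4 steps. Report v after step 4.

step 1: x_pred=2.1635  r=2.1265  x^+=3.6924  v^+=2.6377  a^+=0.6268
step 2: x_pred=7.2076  r=-7.0576  x^+=2.1332  v^+=0.8497  a^+=-0.1259
step 3: x_pred=3.0411  r=-8.4411  x^+=-3.0281  v^+=-2.3134  a^+=-1.0262
step 4: x_pred=-6.4371  r=12.3371  x^+=2.4333  v^+=0.8936  a^+=0.2896

v_post = 0.8936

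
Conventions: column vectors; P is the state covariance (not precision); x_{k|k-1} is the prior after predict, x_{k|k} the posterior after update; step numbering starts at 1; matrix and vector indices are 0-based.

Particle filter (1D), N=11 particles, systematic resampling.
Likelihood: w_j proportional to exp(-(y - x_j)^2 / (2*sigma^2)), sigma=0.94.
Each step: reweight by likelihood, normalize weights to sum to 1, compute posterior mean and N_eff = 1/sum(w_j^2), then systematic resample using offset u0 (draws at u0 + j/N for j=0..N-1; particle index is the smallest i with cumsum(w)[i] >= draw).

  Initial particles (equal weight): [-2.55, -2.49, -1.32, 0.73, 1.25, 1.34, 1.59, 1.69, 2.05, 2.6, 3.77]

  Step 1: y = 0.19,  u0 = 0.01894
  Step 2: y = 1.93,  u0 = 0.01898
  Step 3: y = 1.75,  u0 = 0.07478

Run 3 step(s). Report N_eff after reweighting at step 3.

N_eff = 10.5302

step 1: w=[0.0048, 0.0058, 0.0934, 0.2878, 0.1797, 0.1606, 0.1120, 0.0950, 0.0479, 0.0127, 0.0002]  mean=0.9705  Neff=5.7567  idx=[2, 3, 3, 3, 3, 4, 4, 5, 6, 6, 7]
step 2: w=[0.0004, 0.0635, 0.0635, 0.0635, 0.0635, 0.1104, 0.1104, 0.1177, 0.1343, 0.1343, 0.1388]  mean=1.2800  Neff=9.1201  idx=[1, 2, 4, 5, 6, 6, 7, 8, 9, 9, 10]
step 3: w=[0.0608, 0.0608, 0.0608, 0.0950, 0.0950, 0.0950, 0.0996, 0.1079, 0.1079, 0.1079, 0.1093]  mean=1.3223  Neff=10.5302  idx=[1, 2, 3, 4, 5, 6, 7, 8, 9, 10, 10]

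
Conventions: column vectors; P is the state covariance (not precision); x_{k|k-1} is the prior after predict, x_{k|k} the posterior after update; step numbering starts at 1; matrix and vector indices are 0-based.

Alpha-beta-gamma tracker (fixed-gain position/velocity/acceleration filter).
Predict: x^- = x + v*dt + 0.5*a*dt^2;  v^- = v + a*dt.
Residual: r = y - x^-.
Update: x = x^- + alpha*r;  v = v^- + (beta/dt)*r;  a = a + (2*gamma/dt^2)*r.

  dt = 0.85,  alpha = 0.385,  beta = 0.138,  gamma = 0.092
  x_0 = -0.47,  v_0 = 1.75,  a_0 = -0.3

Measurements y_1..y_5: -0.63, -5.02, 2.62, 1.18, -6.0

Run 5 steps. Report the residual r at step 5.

step 1: x_pred=0.9091  r=-1.5391  x^+=0.3166  v^+=1.2451  a^+=-0.6920
step 2: x_pred=1.1249  r=-6.1449  x^+=-1.2409  v^+=-0.3407  a^+=-2.2569
step 3: x_pred=-2.3458  r=4.9658  x^+=-0.4339  v^+=-1.4529  a^+=-0.9923
step 4: x_pred=-2.0273  r=3.2073  x^+=-0.7925  v^+=-1.7756  a^+=-0.1755
step 5: x_pred=-2.3651  r=-3.6349  x^+=-3.7646  v^+=-2.5148  a^+=-1.1011

resid = -3.6349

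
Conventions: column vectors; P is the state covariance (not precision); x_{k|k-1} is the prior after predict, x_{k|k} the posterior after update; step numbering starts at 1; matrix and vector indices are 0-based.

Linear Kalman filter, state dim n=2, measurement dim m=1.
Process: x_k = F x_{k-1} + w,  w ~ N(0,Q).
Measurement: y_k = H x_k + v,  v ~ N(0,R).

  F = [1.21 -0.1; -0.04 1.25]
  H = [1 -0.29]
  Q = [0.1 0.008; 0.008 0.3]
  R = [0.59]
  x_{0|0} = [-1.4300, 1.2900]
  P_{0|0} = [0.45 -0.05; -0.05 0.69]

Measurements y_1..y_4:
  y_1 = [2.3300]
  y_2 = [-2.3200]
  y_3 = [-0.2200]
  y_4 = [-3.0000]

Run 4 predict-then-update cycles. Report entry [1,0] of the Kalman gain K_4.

step 1: x^-=[-1.8593, 1.6697]  P^-=[0.7778 -0.1759; -0.1759 1.3838]  S=[1.5862]  K=[0.5225; -0.3639]  nu=[4.6735]  x^+=[0.5827, -0.0308]  P^+=[0.3448 0.1257; 0.1257 1.1738]
step 2: x^-=[0.7082, -0.0618]  P^-=[0.5861 0.0353; 0.0353 2.1221]  S=[1.3341]  K=[0.4316; -0.4349]  nu=[-3.0461]  x^+=[-0.6066, 1.2628]  P^+=[0.3375 0.2857; 0.2857 1.8698]
step 3: x^-=[-0.8603, 1.6028]  P^-=[0.5437 0.1912; 0.1912 3.1935]  S=[1.2914]  K=[0.3781; -0.5691]  nu=[1.1051]  x^+=[-0.4425, 0.9739]  P^+=[0.3591 0.4690; 0.4690 2.7753]
step 4: x^-=[-0.6328, 1.2350]  P^-=[0.5400 0.3550; 0.3550 4.5900]  S=[1.3101]  K=[0.3336; -0.7450]  nu=[-2.0091]  x^+=[-1.3030, 2.7319]  P^+=[0.3942 0.6806; 0.6806 3.8628]

K[1,0] = -0.7450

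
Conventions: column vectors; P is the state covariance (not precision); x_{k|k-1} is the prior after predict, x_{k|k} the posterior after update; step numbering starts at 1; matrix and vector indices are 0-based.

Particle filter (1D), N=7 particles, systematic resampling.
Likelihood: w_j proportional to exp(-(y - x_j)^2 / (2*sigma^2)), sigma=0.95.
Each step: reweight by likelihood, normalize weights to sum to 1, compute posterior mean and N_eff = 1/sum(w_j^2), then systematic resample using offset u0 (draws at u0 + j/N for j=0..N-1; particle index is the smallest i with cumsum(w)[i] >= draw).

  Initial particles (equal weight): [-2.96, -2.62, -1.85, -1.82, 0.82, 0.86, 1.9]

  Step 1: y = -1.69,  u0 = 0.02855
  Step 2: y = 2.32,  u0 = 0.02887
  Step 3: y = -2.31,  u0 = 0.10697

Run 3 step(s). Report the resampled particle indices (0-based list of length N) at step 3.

step 1: w=[0.1336, 0.2021, 0.3218, 0.3234, 0.0100, 0.0089, 0.0003]  mean=-2.0926  Neff=3.7451  idx=[0, 1, 1, 2, 2, 3, 3]
step 2: w=[0.0007, 0.0047, 0.0047, 0.2304, 0.2304, 0.2645, 0.2645]  mean=-1.8422  Neff=4.0624  idx=[3, 3, 4, 4, 5, 6, 6]
step 3: w=[0.1438, 0.1438, 0.1438, 0.1438, 0.1416, 0.1416, 0.1416]  mean=-1.8373  Neff=6.9996  idx=[0, 1, 2, 3, 4, 5, 6]

resampled_idx = [0, 1, 2, 3, 4, 5, 6]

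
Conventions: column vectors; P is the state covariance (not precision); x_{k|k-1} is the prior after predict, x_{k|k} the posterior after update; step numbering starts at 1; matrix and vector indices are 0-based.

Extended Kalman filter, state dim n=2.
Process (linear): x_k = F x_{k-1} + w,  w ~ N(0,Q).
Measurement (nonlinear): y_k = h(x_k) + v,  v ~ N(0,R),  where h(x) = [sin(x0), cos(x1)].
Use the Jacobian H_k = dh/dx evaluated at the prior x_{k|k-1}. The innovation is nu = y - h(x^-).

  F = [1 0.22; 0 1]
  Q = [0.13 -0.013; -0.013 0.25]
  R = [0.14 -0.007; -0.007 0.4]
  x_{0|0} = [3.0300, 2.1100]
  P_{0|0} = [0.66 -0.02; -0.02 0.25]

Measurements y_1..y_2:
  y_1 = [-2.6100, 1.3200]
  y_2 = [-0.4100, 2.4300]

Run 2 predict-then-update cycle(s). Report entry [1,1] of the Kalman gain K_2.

K[1,1] = -0.5625

step 1: x^-=[3.4942, 2.1100]  P^-=[0.7933 0.0220; 0.0220 0.5000]  H_jac=[-0.9385 0.0000; 0.0000 -0.8581]  S=[0.8387 0.0107; 0.0107 0.7682]  K=[-0.8875 -0.0122; -0.0175 -0.5583]  nu=[-2.2647, 1.8335]  x^+=[5.4818, 1.1260]  P^+=[0.1323 -0.0016; -0.0016 0.2601]
step 2: x^-=[5.7295, 1.1260]  P^-=[0.2742 0.0427; 0.0427 0.5101]  H_jac=[0.8506 0.0000; 0.0000 -0.9027]  S=[0.3384 -0.0398; -0.0398 0.8157]  K=[0.6877 -0.0137; 0.0412 -0.5625]  nu=[0.1158, 1.9997]  x^+=[5.7818, 0.0059]  P^+=[0.1133 0.0114; 0.0114 0.2496]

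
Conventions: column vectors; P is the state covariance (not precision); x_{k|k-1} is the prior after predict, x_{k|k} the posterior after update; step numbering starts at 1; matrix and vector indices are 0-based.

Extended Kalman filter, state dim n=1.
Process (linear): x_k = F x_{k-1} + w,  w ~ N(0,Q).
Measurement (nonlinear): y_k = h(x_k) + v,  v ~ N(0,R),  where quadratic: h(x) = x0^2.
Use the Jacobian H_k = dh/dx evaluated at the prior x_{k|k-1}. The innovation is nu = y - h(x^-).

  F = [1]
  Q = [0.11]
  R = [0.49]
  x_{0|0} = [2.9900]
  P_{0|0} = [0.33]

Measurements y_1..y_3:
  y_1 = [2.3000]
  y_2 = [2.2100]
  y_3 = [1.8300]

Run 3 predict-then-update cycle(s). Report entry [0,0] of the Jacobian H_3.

H_jac[0,0] = 3.2301

step 1: x^-=[2.9900]  P^-=[0.4400]  H_jac=[5.9800]  S=[16.2246]  K=[0.1622]  nu=[-6.6401]  x^+=[1.9132]  P^+=[0.0133]
step 2: x^-=[1.9132]  P^-=[0.1233]  H_jac=[3.8263]  S=[2.2950]  K=[0.2055]  nu=[-1.4501]  x^+=[1.6151]  P^+=[0.0263]
step 3: x^-=[1.6151]  P^-=[0.1363]  H_jac=[3.2301]  S=[1.9124]  K=[0.2303]  nu=[-0.7785]  x^+=[1.4358]  P^+=[0.0349]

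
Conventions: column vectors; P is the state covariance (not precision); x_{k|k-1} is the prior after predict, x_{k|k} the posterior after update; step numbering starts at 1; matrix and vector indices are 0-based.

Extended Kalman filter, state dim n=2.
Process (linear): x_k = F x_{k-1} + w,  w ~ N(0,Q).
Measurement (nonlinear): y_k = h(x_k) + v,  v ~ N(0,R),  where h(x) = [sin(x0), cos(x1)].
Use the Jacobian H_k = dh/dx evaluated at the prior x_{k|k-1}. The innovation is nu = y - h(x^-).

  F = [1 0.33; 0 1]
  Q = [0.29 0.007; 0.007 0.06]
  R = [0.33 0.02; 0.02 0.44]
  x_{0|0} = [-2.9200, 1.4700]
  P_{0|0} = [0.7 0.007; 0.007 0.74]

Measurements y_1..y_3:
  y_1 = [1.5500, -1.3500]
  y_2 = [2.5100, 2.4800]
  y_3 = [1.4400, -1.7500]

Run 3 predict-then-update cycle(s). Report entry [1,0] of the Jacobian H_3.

step 1: x^-=[-2.4349, 1.4700]  P^-=[1.0752 0.2582; 0.2582 0.8000]  H_jac=[-0.7605 0.0000; 0.0000 -0.9949]  S=[0.9519 0.2154; 0.2154 1.2319]  K=[-0.8453 -0.0608; -0.0626 -0.6352]  nu=[2.1993, -1.4506]  x^+=[-4.2059, 2.2538]  P^+=[0.3684 0.0439; 0.0439 0.2822]
step 2: x^-=[-3.4621, 2.2538]  P^-=[0.7181 0.1440; 0.1440 0.3422]  H_jac=[-0.9491 0.0000; 0.0000 -0.7757]  S=[0.9768 0.1260; 0.1260 0.6459]  K=[-0.6928 -0.0378; -0.0891 -0.3935]  nu=[2.1949, 3.1111]  x^+=[-5.1003, 0.8338]  P^+=[0.2417 0.0393; 0.0393 0.2255]
step 3: x^-=[-4.8252, 0.8338]  P^-=[0.5822 0.1207; 0.1207 0.2855]  H_jac=[0.1125 0.0000; 0.0000 -0.7405]  S=[0.3374 0.0099; 0.0099 0.5966]  K=[0.1987 -0.1531; 0.0507 -0.3553]  nu=[0.4464, -2.4221]  x^+=[-4.3656, 1.7169]  P^+=[0.5555 0.0856; 0.0856 0.2097]

H_jac[1,0] = 0.0000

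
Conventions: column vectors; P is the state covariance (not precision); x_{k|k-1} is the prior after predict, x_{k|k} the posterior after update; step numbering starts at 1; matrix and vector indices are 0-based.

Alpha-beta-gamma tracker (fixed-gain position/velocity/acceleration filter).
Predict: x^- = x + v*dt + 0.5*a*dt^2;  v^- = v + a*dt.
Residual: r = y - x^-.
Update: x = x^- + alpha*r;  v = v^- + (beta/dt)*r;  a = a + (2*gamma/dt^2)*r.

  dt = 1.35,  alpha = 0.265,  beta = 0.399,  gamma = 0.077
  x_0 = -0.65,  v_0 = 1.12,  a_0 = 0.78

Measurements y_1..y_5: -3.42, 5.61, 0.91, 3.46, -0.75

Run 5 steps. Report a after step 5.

step 1: x_pred=1.5728  r=-4.9928  x^+=0.2497  v^+=0.6974  a^+=0.3581
step 2: x_pred=1.5175  r=4.0925  x^+=2.6020  v^+=2.3904  a^+=0.7039
step 3: x_pred=6.4705  r=-5.5605  x^+=4.9969  v^+=1.6973  a^+=0.2341
step 4: x_pred=7.5016  r=-4.0416  x^+=6.4305  v^+=0.8188  a^+=-0.1074
step 5: x_pred=7.4380  r=-8.1880  x^+=5.2682  v^+=-1.7463  a^+=-0.7993

a_post = -0.7993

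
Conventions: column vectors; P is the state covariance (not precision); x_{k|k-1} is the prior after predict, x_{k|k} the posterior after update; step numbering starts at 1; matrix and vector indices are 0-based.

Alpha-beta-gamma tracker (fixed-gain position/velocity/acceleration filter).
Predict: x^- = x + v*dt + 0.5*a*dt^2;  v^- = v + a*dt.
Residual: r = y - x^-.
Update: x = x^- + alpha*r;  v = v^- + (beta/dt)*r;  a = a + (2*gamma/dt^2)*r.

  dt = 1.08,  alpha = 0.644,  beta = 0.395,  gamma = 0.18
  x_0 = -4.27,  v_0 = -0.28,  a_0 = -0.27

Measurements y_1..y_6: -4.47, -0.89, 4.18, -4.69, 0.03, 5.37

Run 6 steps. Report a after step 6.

a_post = 0.0109

step 1: x_pred=-4.7299  r=0.2599  x^+=-4.5625  v^+=-0.4766  a^+=-0.1898
step 2: x_pred=-5.1879  r=4.2979  x^+=-2.4200  v^+=0.8904  a^+=1.1367
step 3: x_pred=-0.7955  r=4.9755  x^+=2.4087  v^+=3.9378  a^+=2.6724
step 4: x_pred=8.2200  r=-12.9100  x^+=-0.0940  v^+=2.1022  a^+=-1.3122
step 5: x_pred=1.4111  r=-1.3811  x^+=0.5217  v^+=0.1799  a^+=-1.7385
step 6: x_pred=-0.2979  r=5.6679  x^+=3.3522  v^+=0.3753  a^+=0.0109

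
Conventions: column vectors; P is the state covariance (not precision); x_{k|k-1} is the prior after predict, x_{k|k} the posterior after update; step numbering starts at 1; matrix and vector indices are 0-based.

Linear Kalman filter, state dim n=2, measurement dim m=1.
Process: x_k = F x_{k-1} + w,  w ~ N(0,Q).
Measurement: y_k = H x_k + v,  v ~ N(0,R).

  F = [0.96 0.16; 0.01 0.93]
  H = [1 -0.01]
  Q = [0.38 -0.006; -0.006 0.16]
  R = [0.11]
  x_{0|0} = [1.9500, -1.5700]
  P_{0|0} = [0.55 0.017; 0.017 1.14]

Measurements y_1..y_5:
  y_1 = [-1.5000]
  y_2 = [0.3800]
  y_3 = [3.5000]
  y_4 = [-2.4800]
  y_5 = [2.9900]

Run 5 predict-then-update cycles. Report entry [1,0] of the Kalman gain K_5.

step 1: x^-=[1.6208, -1.4406]  P^-=[0.9213 0.1841; 0.1841 1.1464]  S=[1.0277]  K=[0.8946; 0.1680]  nu=[-3.1352]  x^+=[-1.1841, -1.9673]  P^+=[0.0987 0.0297; 0.0297 1.1174]
step 2: x^-=[-1.4515, -1.8414]  P^-=[0.5087 0.1877; 0.1877 1.1270]  S=[0.6150]  K=[0.8240; 0.2869]  nu=[1.8131]  x^+=[0.0425, -1.3212]  P^+=[0.0911 0.0423; 0.0423 1.0763]
step 3: x^-=[-0.1706, -1.2283]  P^-=[0.5045 0.1929; 0.1929 1.0917]  S=[0.6107]  K=[0.8229; 0.2980]  nu=[3.6583]  x^+=[2.8397, -0.1383]  P^+=[0.0909 0.0431; 0.0431 1.0375]
step 4: x^-=[2.7040, -0.1002]  P^-=[0.5036 0.1878; 0.1878 1.0581]  S=[0.6100]  K=[0.8226; 0.2906]  nu=[-5.1850]  x^+=[-1.5610, -1.6070]  P^+=[0.0909 0.0420; 0.0420 1.0066]
step 5: x^-=[-1.7557, -1.5102]  P^-=[0.5025 0.1823; 0.1823 1.0314]  S=[0.6089]  K=[0.8222; 0.2824]  nu=[4.7306]  x^+=[2.1337, -0.1744]  P^+=[0.0908 0.0409; 0.0409 0.9829]

K[1,0] = 0.2824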